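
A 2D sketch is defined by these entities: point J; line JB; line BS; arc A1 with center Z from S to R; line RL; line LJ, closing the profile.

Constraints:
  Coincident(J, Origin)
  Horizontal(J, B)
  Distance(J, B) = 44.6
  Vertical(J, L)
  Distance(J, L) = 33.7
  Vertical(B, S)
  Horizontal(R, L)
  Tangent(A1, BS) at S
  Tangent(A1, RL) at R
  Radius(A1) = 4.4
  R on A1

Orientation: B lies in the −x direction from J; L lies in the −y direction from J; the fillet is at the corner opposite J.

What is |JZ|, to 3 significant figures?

49.7

J is at the origin; JB is horizontal with |JB| = 44.6 and B on the −x side, so B = (-44.6, 0.00). J and L share the same x with |JL| = 33.7 and L on the −y side, so L = (0.00, -33.7). The virtual corner opposite J is at (-44.6, -33.7). Since A1 is tangent to BS there, ZS ⟂ BS and the tangent condition forces ZR to be normal to RL, with radius 4.4, so the center Z sits 4.4 in from both sides at Z = (-40.2, -29.3). Then |JZ| = |Z − J| = 49.7.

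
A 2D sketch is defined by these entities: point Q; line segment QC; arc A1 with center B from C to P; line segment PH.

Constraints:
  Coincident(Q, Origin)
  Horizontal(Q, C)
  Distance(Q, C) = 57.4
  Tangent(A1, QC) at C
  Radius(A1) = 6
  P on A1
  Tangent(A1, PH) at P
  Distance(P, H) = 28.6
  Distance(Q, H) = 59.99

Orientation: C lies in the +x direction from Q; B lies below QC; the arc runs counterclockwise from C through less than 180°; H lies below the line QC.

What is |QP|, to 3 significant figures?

51.7

Q is at the origin; Q and C share the same y with |QC| = 57.4 and C on the +x side, so C = (57.4, 0.00). Tangency of A1 to QC means the radius BC is perpendicular to QC, so B = C + (0, -6) = (57.4, -6.00). Since BP ⟂ PH (tangency), |BH| = √(6.0² + 28.6²) = 29.2 regardless of where P sits on A1. So H lies on both circle(Q, 59.99) and circle(B, 29.2); the below-QC intersection is H = (49.4, -34.1). P is the foot of the tangent from H: P = (51.4, -5.57).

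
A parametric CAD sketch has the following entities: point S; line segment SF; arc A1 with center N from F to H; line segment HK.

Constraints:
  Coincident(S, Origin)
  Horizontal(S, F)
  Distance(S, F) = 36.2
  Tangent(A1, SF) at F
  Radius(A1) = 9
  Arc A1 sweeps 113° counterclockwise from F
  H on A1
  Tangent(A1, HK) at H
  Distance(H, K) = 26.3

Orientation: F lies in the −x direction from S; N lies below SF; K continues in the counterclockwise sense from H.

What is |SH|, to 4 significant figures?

46.21

S is at the origin; SF is horizontal with |SF| = 36.2 and F on the −x side, so F = (-36.20, 0.000). Tangency of A1 to SF means the radius NF is perpendicular to SF, so N = F + (0, -9) = (-36.20, -9.000). On A1, F sits at bearing 90° from N; a 113° counterclockwise sweep puts H at bearing 203°, so H = N + 9.0·(cos 203°, sin 203°) = (-44.48, -12.52). Then |SH| = |H − S| = 46.21.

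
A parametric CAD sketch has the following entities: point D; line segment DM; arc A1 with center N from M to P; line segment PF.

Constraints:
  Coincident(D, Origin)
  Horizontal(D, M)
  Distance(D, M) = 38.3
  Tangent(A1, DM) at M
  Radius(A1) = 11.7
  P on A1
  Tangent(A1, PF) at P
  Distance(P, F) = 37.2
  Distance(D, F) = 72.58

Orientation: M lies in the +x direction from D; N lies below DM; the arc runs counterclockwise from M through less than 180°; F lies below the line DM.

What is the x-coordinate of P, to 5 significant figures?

29.856

Checks: |NP| = 11.70 ✓; ∠(NP, PF) = 90.00° ✓; |PF| = 37.20 ✓; |DF| = 72.58 ✓.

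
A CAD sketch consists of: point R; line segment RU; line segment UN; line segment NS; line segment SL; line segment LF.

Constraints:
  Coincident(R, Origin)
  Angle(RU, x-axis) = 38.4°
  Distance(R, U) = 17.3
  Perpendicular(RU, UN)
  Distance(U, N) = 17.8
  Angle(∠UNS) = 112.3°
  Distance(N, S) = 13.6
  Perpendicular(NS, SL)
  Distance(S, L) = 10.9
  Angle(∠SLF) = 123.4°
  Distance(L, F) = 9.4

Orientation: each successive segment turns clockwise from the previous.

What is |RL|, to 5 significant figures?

12.889

R is at the origin; RU runs at 38.4° with length 17.3, so U = (13.558, 10.746). The perpendicularity gives UN at right angles to RU, so UN runs at -51.600°; with |UN| = 17.8, N = (24.614, -3.2039). ∠UNS = 112.3° gives NS at -119.30° from the x-axis; with |NS| = 13.6, S = (17.959, -15.064). NS ⟂ SL, so SL runs at 150.70°; with |SL| = 10.9, L = (8.4532, -9.7298). Then |RL| = |L − R| = 12.889.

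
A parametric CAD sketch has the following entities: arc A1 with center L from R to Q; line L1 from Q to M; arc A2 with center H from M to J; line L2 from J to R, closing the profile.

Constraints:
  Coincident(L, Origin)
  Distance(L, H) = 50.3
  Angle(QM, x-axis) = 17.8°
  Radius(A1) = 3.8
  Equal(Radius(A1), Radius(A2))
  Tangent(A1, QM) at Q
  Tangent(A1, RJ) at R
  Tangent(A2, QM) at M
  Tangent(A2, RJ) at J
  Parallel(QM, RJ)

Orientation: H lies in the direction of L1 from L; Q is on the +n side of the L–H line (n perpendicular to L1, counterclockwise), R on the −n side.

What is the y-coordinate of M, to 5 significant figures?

18.995

The slot axis is L1's direction at 17.8°, so u = (cos 17.8°, sin 17.8°) = (0.95213, 0.30570) and n = (−sin 17.8°, cos 17.8°) = (-0.30570, 0.95213). L is at the origin and H lies 50.3 along u from L, so H = 50.3·u = (47.892, 15.376). Tangency of A1 to both parallel lines with radius 3.8 puts Q and R at L ± 3.8·n: Q = (-1.1616, 3.6181), R = (1.1616, -3.6181). Equal radii place M and J the same way about H: M = H + 3.8·n = (46.730, 18.995), J = H − 3.8·n = (49.054, 11.758). So M.y = 18.995.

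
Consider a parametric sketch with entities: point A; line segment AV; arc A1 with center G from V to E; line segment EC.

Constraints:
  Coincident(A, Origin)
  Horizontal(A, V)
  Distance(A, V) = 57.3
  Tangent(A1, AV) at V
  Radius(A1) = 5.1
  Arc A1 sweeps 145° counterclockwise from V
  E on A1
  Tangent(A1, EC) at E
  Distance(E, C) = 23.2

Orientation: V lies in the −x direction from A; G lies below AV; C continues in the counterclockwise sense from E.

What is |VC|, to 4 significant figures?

27.72

A is at the origin; AV is horizontal with |AV| = 57.3 and V on the −x side, so V = (-57.30, 0.000). The tangent condition forces GV to be normal to AV, so G = V + (0, -5.1) = (-57.30, -5.100). On A1, V sits at bearing 90° from G; a 145° counterclockwise sweep puts E at bearing 235°, so E = G + 5.1·(cos 235°, sin 235°) = (-60.23, -9.278). Tangency of A1 to EC means the radius GE is perpendicular to EC, so EC runs along (−sin 235°, cos 235°); with |EC| = 23.2, C = (-41.22, -22.58). Then |VC| = |C − V| = 27.72.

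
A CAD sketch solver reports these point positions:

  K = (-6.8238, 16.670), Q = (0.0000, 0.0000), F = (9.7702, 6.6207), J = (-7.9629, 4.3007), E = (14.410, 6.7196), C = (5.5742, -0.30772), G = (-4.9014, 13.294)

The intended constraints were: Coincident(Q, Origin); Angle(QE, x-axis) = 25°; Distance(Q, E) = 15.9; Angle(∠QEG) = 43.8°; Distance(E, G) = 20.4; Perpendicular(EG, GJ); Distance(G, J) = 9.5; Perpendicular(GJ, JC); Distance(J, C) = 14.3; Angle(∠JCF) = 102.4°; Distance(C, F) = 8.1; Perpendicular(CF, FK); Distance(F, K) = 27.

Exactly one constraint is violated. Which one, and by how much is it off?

Distance(F, K) = 27 — off by 7.60.

Q = (0.00, 0.00) ✓; QE at 25.00° ✓; |QE| = 15.90 ✓; ∠QEG = 43.80° ✓; |EG| = 20.40 ✓; ∠(EG, GJ) = 90.00° ✓; |GJ| = 9.500 ✓; ∠(GJ, JC) = 90.00° ✓; |JC| = 14.30 ✓; ∠JCF = 102.4° ✓; |CF| = 8.100 ✓; ∠(CF, FK) = 90.00° ✓; |FK| = 19.40 ✗.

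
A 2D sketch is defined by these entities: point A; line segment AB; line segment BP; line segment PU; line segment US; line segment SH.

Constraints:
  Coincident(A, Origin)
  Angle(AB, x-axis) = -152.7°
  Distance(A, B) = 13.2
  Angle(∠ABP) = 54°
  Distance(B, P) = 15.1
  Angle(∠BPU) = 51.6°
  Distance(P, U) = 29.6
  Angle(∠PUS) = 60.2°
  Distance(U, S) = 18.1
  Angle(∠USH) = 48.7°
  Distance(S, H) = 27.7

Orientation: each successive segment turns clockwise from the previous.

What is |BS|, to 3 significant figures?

11.9

A is at the origin; AB runs at -152.7° with length 13.2, so B = (-11.7, -6.05). ∠ABP = 54.0° gives BP at 81.3° from the x-axis; with |BP| = 15.1, P = (-9.45, 8.87). ∠BPU = 51.6° gives PU at -47.1° from the x-axis; with |PU| = 29.6, U = (10.7, -12.8). ∠PUS = 60.2° gives US at -167° from the x-axis; with |US| = 18.1, S = (-6.93, -16.9). Then |BS| = |S − B| = 11.9.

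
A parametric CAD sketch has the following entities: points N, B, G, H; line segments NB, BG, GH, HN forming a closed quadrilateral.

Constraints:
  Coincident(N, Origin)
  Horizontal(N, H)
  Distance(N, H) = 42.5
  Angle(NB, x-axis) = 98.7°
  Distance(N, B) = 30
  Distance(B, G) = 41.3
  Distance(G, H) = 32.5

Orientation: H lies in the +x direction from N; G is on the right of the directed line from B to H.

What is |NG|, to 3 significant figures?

14.0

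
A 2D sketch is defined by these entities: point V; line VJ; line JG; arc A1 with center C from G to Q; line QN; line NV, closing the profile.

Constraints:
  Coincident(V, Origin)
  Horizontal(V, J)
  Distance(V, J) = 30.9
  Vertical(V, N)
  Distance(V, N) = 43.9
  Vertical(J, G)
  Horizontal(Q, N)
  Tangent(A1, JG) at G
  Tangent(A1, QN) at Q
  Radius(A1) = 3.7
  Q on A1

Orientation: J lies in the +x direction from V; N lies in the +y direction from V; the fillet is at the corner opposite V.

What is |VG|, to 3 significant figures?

50.7

V is at the origin; VJ is horizontal with |VJ| = 30.9 and J on the +x side, so J = (30.9, 0.00). V and N share the same x with |VN| = 43.9 and N on the +y side, so N = (0.00, 43.9). The virtual corner opposite V is at (30.9, 43.9). The tangent condition forces CG to be normal to JG and the tangent condition forces CQ to be normal to QN, with radius 3.7, so the center C sits 3.7 in from both sides at C = (27.2, 40.2). That places the tangent points at G = (30.9, 40.2) on JG and Q = (27.2, 43.9) on QN. Then |VG| = |G − V| = 50.7.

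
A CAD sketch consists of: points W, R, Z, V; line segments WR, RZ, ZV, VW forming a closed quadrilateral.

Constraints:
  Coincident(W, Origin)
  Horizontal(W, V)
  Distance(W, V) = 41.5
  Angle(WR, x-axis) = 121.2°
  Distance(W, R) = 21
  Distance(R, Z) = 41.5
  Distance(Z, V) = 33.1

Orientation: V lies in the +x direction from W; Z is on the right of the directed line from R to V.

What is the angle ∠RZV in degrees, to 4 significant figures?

95.19°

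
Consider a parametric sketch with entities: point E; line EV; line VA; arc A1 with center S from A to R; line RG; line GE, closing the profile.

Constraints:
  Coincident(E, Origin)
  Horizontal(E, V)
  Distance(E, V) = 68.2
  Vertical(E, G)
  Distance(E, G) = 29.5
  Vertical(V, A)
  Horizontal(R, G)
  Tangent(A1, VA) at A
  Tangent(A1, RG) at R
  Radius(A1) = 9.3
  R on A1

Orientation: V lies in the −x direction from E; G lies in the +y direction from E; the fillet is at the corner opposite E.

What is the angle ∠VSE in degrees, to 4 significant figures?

95.79°

E is at the origin; E and V share the same y with |EV| = 68.2 and V on the −x side, so V = (-68.20, 0.000). E and G share the same x with |EG| = 29.5 and G on the +y side, so G = (0.000, 29.50). The virtual corner opposite E is at (-68.20, 29.50). Tangency of A1 to VA means the radius SA is perpendicular to VA and the tangent condition forces SR to be normal to RG, with radius 9.3, so the center S sits 9.3 in from both sides at S = (-58.90, 20.20). Then cos ∠VSE = SV·SE / (|SV||SE|), giving 95.79°.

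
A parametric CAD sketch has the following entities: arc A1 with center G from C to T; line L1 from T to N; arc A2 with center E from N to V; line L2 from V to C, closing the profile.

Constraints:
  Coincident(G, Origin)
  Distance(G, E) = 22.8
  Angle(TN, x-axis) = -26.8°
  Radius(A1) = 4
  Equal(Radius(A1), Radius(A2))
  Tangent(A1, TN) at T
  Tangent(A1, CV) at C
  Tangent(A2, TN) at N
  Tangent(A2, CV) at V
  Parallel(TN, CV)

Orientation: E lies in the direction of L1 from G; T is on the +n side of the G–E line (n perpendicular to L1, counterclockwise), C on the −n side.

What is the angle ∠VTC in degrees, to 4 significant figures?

70.67°

The slot axis is L1's direction at -26.8°, so u = (cos -26.8°, sin -26.8°) = (0.8926, -0.4509) and n = (−sin -26.8°, cos -26.8°) = (0.4509, 0.8926). G is at the origin and E lies 22.8 along u from G, so E = 22.8·u = (20.35, -10.28). Tangency of A1 to both parallel lines with radius 4.0 puts T and C at G ± 4.0·n: T = (1.804, 3.570), C = (-1.804, -3.570). Equal radii place N and V the same way about E: N = E + 4.0·n = (22.15, -6.710), V = E − 4.0·n = (18.55, -13.85). Then cos ∠VTC = TV·TC / (|TV||TC|), giving 70.67°.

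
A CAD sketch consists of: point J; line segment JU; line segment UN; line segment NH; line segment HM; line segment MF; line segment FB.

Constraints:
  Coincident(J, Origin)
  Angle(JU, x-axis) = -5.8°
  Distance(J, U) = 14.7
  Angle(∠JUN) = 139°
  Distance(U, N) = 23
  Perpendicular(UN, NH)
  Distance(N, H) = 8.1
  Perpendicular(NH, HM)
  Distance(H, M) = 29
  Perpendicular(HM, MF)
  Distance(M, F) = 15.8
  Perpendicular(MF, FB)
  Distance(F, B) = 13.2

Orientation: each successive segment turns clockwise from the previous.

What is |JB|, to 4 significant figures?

25.21

The perpendicularity gives MF at right angles to HM, so MF runs at 43.20°; with |MF| = 15.8, F = (16.13, 8.159). The perpendicularity gives FB at right angles to MF, so FB runs at -46.80°; with |FB| = 13.2, B = (25.17, -1.463). Then |JB| = |B − J| = 25.21.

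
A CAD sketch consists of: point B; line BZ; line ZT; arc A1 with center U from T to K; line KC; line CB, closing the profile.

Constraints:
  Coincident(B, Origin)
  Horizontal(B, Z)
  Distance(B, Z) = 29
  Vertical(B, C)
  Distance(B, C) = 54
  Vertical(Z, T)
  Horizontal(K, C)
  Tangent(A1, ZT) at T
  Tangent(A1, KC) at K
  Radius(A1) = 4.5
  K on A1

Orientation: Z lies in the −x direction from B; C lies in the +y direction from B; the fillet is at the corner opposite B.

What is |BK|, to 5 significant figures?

59.298

B is at the origin; B and Z share the same y with |BZ| = 29.0 and Z on the −x side, so Z = (-29.000, 0.0000). B and C share the same x with |BC| = 54.0 and C on the +y side, so C = (0.0000, 54.000). The virtual corner opposite B is at (-29.000, 54.000). Since A1 is tangent to ZT there, UT ⟂ ZT and since A1 is tangent to KC there, UK ⟂ KC, with radius 4.5, so the center U sits 4.5 in from both sides at U = (-24.500, 49.500). That places the tangent points at T = (-29.000, 49.500) on ZT and K = (-24.500, 54.000) on KC. Then |BK| = |K − B| = 59.298.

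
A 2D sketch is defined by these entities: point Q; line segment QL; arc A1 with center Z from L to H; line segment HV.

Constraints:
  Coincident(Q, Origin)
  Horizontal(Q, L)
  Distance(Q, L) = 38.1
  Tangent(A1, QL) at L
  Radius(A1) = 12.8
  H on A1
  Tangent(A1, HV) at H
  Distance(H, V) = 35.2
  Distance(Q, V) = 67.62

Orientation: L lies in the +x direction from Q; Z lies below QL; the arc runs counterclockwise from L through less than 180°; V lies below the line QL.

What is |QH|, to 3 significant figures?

33.7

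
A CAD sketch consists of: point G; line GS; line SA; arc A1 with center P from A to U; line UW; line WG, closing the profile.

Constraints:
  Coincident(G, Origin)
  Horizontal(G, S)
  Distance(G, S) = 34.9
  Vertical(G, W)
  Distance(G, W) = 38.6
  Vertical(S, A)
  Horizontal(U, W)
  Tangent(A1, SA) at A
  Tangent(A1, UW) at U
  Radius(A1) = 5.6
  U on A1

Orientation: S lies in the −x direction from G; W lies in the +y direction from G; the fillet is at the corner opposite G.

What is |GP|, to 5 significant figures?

44.130

G is at the origin; GS is horizontal with |GS| = 34.9 and S on the −x side, so S = (-34.900, 0.0000). GW is vertical with |GW| = 38.6 and W on the +y side, so W = (0.0000, 38.600). The virtual corner opposite G is at (-34.900, 38.600). A1 meets SA tangentially, so PA is at right angles to SA and A1 meets UW tangentially, so PU is at right angles to UW, with radius 5.6, so the center P sits 5.6 in from both sides at P = (-29.300, 33.000). Then |GP| = |P − G| = 44.130.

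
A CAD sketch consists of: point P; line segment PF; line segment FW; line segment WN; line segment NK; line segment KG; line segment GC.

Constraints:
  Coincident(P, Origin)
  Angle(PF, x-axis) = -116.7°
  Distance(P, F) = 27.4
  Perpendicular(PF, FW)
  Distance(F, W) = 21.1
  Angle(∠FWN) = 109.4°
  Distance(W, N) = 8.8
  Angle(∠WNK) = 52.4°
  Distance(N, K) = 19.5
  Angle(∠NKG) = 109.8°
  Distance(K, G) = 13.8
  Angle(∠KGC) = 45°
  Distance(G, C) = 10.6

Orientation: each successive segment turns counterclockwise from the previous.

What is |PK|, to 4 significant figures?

25.78

P is at the origin; PF runs at -116.7° with length 27.4, so F = (-12.31, -24.48). PF is perpendicular to FW, so FW runs at -26.70°; with |FW| = 21.1, W = (6.539, -33.96). ∠FWN = 109.4° gives WN at 43.90° from the x-axis; with |WN| = 8.8, N = (12.88, -27.86). ∠WNK = 52.4° gives NK at 171.5° from the x-axis; with |NK| = 19.5, K = (-6.406, -24.97). Then |PK| = |K − P| = 25.78.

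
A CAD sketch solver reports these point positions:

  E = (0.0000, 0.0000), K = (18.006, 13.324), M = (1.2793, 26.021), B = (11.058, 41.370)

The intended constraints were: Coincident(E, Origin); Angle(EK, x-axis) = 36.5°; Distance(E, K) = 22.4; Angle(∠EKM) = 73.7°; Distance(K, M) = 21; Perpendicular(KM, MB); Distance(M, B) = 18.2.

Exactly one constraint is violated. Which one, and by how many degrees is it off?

Perpendicular(KM, MB) — off by 4.70°.

E = (0.00, 0.00) ✓; EK at 36.50° ✓; |EK| = 22.40 ✓; ∠EKM = 73.70° ✓; |KM| = 21.00 ✓; ∠(KM, MB) = 85.30° ✗; |MB| = 18.20 ✓.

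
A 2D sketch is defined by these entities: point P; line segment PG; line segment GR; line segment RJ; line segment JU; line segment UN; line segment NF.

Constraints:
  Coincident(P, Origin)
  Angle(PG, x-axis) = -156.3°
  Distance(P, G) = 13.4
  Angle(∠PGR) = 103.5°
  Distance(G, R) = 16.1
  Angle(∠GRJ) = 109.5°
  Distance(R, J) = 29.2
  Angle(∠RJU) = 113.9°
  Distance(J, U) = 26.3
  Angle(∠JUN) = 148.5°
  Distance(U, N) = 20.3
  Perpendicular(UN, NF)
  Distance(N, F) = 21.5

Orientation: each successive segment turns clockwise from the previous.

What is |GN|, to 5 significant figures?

51.483

P is at the origin; PG runs at -156.3° with length 13.4, so G = (-12.270, -5.3861). ∠PGR = 103.5° gives GR at 127.20° from the x-axis; with |GR| = 16.1, R = (-22.004, 7.4380). ∠GRJ = 109.5° gives RJ at 56.700° from the x-axis; with |RJ| = 29.2, J = (-5.9725, 31.844). ∠RJU = 113.9° gives JU at -9.4000° from the x-axis; with |JU| = 26.3, U = (19.974, 27.548). ∠JUN = 148.5° gives UN at -40.900° from the x-axis; with |UN| = 20.3, N = (35.318, 14.257). Then |GN| = |N − G| = 51.483.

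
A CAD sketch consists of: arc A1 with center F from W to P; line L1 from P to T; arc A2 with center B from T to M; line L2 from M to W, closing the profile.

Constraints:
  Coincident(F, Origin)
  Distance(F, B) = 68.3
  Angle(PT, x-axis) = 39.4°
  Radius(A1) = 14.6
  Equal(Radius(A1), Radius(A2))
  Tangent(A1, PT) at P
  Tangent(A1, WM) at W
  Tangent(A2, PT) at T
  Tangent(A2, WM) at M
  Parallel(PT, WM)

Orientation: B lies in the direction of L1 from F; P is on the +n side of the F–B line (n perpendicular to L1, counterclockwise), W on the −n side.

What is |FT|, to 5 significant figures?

69.843

The slot axis is L1's direction at 39.4°, so u = (cos 39.4°, sin 39.4°) = (0.77273, 0.63473) and n = (−sin 39.4°, cos 39.4°) = (-0.63473, 0.77273). F is at the origin and B lies 68.3 along u from F, so B = 68.3·u = (52.778, 43.352). Tangency of A1 to both parallel lines with radius 14.6 puts P and W at F ± 14.6·n: P = (-9.2671, 11.282), W = (9.2671, -11.282). Equal radii place T and M the same way about B: T = B + 14.6·n = (43.511, 54.634), M = B − 14.6·n = (62.045, 32.070). Then |FT| = |T − F| = 69.843.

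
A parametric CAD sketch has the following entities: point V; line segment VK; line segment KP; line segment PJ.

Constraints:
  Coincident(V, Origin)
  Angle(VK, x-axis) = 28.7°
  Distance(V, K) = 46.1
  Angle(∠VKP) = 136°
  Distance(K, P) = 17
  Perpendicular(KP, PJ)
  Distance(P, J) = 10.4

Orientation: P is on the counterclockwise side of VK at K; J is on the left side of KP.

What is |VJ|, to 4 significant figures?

54.62

∠VKP = 136.0°, so KP runs at 28.7° + (180° − 136.0°) = 72.70° from the x-axis; with |KP| = 17.0, P = K + 17.0·(cos 72.70°, sin 72.70°) = (45.49, 38.37). KP is perpendicular to PJ; with |PJ| = 10.4 on the left of KP, J = P + 10.4·(-0.9548, 0.2974) = (35.56, 41.46). Then |VJ| = |J − V| = 54.62.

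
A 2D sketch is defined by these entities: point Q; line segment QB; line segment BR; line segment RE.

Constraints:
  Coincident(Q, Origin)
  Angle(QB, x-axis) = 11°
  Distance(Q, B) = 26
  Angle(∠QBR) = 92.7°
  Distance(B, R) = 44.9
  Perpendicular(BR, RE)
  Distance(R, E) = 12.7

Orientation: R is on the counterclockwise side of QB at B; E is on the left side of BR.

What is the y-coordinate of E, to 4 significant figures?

47.56

Q is at the origin; QB runs at 11.0° with length 26.0, so B = 26.0·(cos 11.0°, sin 11.0°) = (25.52, 4.961). ∠QBR = 92.7°, so BR runs at 11.0° + (180° − 92.7°) = 98.30° from the x-axis; with |BR| = 44.9, R = B + 44.9·(cos 98.30°, sin 98.30°) = (19.04, 49.39). BR ⟂ RE; with |RE| = 12.7 on the left of BR, E = R + 12.7·(-0.9895, -0.1444) = (6.474, 47.56). So E.y = 47.56.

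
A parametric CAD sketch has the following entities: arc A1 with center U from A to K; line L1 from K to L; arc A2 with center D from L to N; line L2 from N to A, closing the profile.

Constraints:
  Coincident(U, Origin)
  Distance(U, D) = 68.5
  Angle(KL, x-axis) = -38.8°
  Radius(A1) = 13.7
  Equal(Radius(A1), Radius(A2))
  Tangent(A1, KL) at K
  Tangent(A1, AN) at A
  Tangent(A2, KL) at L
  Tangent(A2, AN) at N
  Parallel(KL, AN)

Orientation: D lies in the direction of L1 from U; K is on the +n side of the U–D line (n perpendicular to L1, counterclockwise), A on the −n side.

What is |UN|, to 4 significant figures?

69.86

The slot axis is L1's direction at -38.8°, so u = (cos -38.8°, sin -38.8°) = (0.7793, -0.6266) and n = (−sin -38.8°, cos -38.8°) = (0.6266, 0.7793). U is at the origin and D lies 68.5 along u from U, so D = 68.5·u = (53.38, -42.92). Tangency of A1 to both parallel lines with radius 13.7 puts K and A at U ± 13.7·n: K = (8.584, 10.68), A = (-8.584, -10.68). Equal radii place L and N the same way about D: L = D + 13.7·n = (61.97, -32.25), N = D − 13.7·n = (44.80, -53.60). Then |UN| = |N − U| = 69.86.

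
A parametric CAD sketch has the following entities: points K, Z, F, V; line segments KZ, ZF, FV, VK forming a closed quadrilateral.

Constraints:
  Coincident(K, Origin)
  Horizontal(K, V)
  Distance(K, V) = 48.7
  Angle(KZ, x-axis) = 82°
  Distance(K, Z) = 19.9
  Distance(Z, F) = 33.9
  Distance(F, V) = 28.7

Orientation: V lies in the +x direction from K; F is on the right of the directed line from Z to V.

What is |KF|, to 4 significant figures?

23.03

Checks: |ZF| = 33.90 ✓; |FV| = 28.70 ✓.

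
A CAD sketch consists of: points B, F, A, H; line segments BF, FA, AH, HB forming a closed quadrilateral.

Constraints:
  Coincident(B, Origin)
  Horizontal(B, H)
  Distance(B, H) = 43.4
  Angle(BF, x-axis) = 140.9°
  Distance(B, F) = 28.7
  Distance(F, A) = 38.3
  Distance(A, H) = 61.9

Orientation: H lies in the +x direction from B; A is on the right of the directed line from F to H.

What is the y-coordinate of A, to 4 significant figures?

-19.56

B is at the origin; B and H share the same y with |BH| = 43.4 and H in +x, so H = (43.4, 0). BF runs at 140.9° with |BF| = 28.7, so F = (-22.27, 18.10). A is determined by |FA| = 38.3 and |AH| = 61.9 together: it lies at the intersection of circle(F, 38.3) and circle(H, 61.9). With |FH| = 68.12, the foot of the radical line on FH is 16.70 from F and the perpendicular offset is √(38.3² − 16.70²) = 34.47. Taking the right-of-FH solution: A = (-15.33, -19.56).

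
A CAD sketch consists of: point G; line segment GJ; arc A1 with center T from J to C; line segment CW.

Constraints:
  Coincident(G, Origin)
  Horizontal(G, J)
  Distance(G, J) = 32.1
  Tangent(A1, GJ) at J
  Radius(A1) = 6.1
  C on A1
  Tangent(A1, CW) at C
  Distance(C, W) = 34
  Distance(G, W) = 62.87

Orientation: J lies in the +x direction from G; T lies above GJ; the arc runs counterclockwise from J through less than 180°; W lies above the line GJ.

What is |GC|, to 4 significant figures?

37.65

Checks: G = (0.00, 0.00) ✓; |TC| = 6.100 ✓; ∠(TC, CW) = 90.00° ✓; |CW| = 34.00 ✓; |GW| = 62.87 ✓.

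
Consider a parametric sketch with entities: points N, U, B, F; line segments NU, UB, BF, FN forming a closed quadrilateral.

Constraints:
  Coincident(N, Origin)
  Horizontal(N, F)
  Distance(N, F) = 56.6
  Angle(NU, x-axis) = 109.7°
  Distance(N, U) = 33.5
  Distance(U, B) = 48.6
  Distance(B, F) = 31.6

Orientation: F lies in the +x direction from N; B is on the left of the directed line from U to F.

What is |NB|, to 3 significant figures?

44.3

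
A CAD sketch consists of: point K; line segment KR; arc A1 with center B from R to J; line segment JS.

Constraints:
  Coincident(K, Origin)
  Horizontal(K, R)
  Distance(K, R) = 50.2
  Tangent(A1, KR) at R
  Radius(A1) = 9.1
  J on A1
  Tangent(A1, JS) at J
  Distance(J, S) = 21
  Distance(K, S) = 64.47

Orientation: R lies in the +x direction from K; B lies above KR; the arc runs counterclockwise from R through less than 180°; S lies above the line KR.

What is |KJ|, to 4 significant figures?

60.11

Checks: |BJ| = 9.100 ✓; ∠(BJ, JS) = 90.00° ✓; |JS| = 21.00 ✓; |KS| = 64.47 ✓.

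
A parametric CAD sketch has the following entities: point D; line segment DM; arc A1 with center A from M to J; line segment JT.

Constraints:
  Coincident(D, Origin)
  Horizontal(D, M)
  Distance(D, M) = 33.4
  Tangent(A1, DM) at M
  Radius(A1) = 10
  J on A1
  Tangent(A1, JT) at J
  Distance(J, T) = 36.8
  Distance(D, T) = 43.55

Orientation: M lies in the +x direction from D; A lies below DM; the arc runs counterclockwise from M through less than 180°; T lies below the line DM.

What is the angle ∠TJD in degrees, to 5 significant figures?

87.614°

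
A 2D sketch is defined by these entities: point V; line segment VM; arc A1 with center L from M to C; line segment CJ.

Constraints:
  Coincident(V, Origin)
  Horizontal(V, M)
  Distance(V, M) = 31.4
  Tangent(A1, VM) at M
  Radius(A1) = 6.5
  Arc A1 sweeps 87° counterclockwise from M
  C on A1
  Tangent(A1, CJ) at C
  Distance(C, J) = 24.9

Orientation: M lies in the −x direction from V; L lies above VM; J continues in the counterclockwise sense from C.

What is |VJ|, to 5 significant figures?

38.985

V is at the origin; V and M share the same y with |VM| = 31.4 and M on the −x side, so M = (-31.400, 0.0000). Tangency of A1 to VM means the radius LM is perpendicular to VM, so L = M + (0, 6.5) = (-31.400, 6.5000). On A1, M sits at bearing -90° from L; an 87° counterclockwise sweep puts C at bearing -3°, so C = L + 6.5·(cos -3°, sin -3°) = (-24.909, 6.1598). A1 meets CJ tangentially, so LC is at right angles to CJ, so CJ runs along (−sin -3°, cos -3°); with |CJ| = 24.9, J = (-23.606, 31.026). Then |VJ| = |J − V| = 38.985.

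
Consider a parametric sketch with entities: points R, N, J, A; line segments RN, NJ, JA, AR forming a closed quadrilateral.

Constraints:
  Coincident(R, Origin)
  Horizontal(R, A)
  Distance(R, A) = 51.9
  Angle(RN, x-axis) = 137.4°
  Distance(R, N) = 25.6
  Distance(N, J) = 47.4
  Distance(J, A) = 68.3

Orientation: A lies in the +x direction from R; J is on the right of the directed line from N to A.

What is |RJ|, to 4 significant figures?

30.82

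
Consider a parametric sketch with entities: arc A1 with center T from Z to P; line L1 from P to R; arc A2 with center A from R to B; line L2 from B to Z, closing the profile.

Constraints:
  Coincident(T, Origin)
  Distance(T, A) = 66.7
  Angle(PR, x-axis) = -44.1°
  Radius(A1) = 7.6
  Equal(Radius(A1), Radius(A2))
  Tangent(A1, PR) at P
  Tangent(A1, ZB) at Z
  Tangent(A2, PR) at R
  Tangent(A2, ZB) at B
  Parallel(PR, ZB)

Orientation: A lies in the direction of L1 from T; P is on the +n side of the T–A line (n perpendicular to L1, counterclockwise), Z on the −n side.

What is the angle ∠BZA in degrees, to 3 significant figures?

6.50°

The slot axis is L1's direction at -44.1°, so u = (cos -44.1°, sin -44.1°) = (0.718, -0.696) and n = (−sin -44.1°, cos -44.1°) = (0.696, 0.718). T is at the origin and A lies 66.7 along u from T, so A = 66.7·u = (47.9, -46.4). Tangency of A1 to both parallel lines with radius 7.6 puts P and Z at T ± 7.6·n: P = (5.29, 5.46), Z = (-5.29, -5.46). Equal radii place R and B the same way about A: R = A + 7.6·n = (53.2, -41.0), B = A − 7.6·n = (42.6, -51.9). Then cos ∠BZA = ZB·ZA / (|ZB||ZA|), giving 6.50°.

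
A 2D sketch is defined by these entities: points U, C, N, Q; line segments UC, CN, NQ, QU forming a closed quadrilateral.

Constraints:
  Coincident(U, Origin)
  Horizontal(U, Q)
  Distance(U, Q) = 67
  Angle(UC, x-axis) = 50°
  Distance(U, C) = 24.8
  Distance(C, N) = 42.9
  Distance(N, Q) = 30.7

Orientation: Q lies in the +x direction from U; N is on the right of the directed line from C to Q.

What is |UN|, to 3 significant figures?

43.8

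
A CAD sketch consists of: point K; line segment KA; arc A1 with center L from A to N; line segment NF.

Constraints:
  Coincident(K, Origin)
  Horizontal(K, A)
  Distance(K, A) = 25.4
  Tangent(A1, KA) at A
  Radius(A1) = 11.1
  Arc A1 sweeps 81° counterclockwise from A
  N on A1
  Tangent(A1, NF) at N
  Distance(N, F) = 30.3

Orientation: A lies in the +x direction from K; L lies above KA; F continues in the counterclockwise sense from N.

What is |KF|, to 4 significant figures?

56.86

On A1, A sits at bearing -90° from L; an 81° counterclockwise sweep puts N at bearing -9°, so N = L + 11.1·(cos -9°, sin -9°) = (36.36, 9.364). The tangent condition forces LN to be normal to NF, so NF runs along (−sin -9°, cos -9°); with |NF| = 30.3, F = (41.10, 39.29). Then |KF| = |F − K| = 56.86.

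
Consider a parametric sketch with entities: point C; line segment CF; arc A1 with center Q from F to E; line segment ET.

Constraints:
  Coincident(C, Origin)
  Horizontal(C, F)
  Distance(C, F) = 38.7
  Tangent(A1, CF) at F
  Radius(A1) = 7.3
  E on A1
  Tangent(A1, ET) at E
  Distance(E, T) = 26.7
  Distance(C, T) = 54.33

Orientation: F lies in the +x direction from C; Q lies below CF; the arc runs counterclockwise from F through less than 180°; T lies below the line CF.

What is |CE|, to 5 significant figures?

33.433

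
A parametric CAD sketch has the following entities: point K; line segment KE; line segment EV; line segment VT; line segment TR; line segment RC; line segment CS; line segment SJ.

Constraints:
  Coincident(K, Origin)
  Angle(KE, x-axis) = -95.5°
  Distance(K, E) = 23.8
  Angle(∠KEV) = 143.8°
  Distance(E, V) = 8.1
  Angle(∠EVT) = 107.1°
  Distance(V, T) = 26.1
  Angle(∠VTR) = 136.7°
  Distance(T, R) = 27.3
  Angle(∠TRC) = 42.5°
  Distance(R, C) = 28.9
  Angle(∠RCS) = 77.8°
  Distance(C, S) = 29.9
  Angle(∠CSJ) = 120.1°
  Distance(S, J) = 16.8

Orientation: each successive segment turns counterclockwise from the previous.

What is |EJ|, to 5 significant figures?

48.332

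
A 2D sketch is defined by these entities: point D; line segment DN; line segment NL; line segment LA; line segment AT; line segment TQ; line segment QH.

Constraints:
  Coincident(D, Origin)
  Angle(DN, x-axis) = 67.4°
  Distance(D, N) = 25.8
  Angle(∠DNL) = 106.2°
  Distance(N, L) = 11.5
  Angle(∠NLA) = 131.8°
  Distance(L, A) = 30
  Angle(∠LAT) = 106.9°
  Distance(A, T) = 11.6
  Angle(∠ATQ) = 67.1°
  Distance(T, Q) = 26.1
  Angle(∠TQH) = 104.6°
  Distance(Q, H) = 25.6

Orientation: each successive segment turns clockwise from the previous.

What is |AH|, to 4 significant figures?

31.38

D is at the origin; DN runs at 67.4° with length 25.8, so N = (9.915, 23.82). ∠DNL = 106.2° gives NL at -6.400° from the x-axis; with |NL| = 11.5, L = (21.34, 22.54). ∠NLA = 131.8° gives LA at -54.60° from the x-axis; with |LA| = 30.0, A = (38.72, -1.917). ∠LAT = 106.9° gives AT at -127.7° from the x-axis; with |AT| = 11.6, T = (31.63, -11.10). ∠ATQ = 67.1° gives TQ at 119.4° from the x-axis; with |TQ| = 26.1, Q = (18.82, 11.64). ∠TQH = 104.6° gives QH at 44.00° from the x-axis; with |QH| = 25.6, H = (37.23, 29.43). Then |AH| = |H − A| = 31.38.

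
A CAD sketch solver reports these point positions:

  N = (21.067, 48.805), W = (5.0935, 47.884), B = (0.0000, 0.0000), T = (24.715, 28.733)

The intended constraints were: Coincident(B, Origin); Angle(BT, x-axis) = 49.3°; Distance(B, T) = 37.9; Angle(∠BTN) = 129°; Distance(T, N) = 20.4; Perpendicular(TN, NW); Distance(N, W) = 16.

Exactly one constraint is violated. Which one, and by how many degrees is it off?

Perpendicular(TN, NW) — off by 7.00°.

B = (0.00, 0.00) ✓; BT at 49.30° ✓; |BT| = 37.90 ✓; ∠BTN = 129.0° ✓; |TN| = 20.40 ✓; ∠(TN, NW) = 83.00° ✗; |NW| = 16.00 ✓.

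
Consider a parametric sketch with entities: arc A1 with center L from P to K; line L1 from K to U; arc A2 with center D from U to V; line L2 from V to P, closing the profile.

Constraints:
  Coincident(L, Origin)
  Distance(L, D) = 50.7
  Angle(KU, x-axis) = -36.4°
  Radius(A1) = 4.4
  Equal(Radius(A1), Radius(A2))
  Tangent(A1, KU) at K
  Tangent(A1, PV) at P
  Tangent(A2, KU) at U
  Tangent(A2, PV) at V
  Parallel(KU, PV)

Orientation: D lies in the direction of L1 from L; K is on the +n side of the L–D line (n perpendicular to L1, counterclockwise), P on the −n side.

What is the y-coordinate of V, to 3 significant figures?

-33.6

The slot axis is L1's direction at -36.4°, so u = (cos -36.4°, sin -36.4°) = (0.805, -0.593) and n = (−sin -36.4°, cos -36.4°) = (0.593, 0.805). L is at the origin and D lies 50.7 along u from L, so D = 50.7·u = (40.8, -30.1). Tangency of A1 to both parallel lines with radius 4.4 puts K and P at L ± 4.4·n: K = (2.61, 3.54), P = (-2.61, -3.54). Equal radii place U and V the same way about D: U = D + 4.4·n = (43.4, -26.5), V = D − 4.4·n = (38.2, -33.6). So V.y = -33.6.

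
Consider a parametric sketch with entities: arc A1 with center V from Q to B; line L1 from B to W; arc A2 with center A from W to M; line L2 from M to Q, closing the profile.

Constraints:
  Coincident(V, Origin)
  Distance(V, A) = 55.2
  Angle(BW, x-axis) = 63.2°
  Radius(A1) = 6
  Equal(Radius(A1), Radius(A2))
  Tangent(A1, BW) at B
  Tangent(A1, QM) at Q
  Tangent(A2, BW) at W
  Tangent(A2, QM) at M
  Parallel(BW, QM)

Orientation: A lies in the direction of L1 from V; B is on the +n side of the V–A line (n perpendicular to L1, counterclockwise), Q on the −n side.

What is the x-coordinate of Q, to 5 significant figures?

5.3555

The slot axis is L1's direction at 63.2°, so u = (cos 63.2°, sin 63.2°) = (0.45088, 0.89259) and n = (−sin 63.2°, cos 63.2°) = (-0.89259, 0.45088). V is at the origin and A lies 55.2 along u from V, so A = 55.2·u = (24.888, 49.271). Tangency of A1 to both parallel lines with radius 6.0 puts B and Q at V ± 6.0·n: B = (-5.3555, 2.7053), Q = (5.3555, -2.7053). So Q.x = 5.3555.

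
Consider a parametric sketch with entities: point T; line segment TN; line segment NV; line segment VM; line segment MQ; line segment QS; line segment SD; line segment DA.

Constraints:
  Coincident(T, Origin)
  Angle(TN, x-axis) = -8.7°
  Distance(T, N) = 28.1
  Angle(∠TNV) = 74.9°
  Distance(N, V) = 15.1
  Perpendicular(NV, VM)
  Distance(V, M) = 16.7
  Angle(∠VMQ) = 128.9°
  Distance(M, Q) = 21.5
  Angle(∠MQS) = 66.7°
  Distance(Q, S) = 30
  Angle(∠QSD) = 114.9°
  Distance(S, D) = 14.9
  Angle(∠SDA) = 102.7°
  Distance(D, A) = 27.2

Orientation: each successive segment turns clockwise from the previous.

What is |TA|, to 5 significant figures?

25.056

T is at the origin; TN runs at -8.7° with length 28.1, so N = (27.777, -4.2504). ∠TNV = 74.9° gives NV at -113.80° from the x-axis; with |NV| = 15.1, V = (21.683, -18.066). NV is perpendicular to VM, so VM runs at 156.20°; with |VM| = 16.7, M = (6.4033, -11.327). ∠VMQ = 128.9° gives MQ at 105.10° from the x-axis; with |MQ| = 21.5, Q = (0.80247, 9.4305). ∠MQS = 66.7° gives QS at -8.2000° from the x-axis; with |QS| = 30.0, S = (30.496, 5.1517). ∠QSD = 114.9° gives SD at -73.300° from the x-axis; with |SD| = 14.9, D = (34.777, -9.1199). ∠SDA = 102.7° gives DA at -150.60° from the x-axis; with |DA| = 27.2, A = (11.080, -22.472). Then |TA| = |A − T| = 25.056.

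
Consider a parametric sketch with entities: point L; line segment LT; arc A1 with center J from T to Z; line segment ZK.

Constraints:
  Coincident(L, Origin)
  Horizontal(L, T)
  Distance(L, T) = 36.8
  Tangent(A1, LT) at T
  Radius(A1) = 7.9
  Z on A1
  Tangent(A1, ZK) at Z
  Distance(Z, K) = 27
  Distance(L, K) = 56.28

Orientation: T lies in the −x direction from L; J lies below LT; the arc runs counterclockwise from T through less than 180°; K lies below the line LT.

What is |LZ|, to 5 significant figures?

45.426

Checks: |JZ| = 7.900 ✓; ∠(JZ, ZK) = 90.00° ✓; |ZK| = 27.00 ✓; |LK| = 56.28 ✓.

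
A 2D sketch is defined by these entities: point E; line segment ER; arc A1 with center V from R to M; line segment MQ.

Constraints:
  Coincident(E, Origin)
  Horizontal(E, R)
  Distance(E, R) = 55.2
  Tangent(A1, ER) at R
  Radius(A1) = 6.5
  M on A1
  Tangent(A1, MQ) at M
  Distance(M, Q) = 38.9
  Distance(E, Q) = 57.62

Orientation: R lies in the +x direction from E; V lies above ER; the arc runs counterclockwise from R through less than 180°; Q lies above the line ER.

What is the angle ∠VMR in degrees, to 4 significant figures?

28.11°

E is at the origin; E and R share the same y with |ER| = 55.2 and R on the +x side, so R = (55.20, 0.000). Tangency of A1 to ER means the radius VR is perpendicular to ER, so V = R + (0, 6.5) = (55.20, 6.500). Since VM ⟂ MQ (tangency), |VQ| = √(6.5² + 38.9²) = 39.44 regardless of where M sits on A1. So Q lies on both circle(E, 57.62) and circle(V, 39.44); the above-ER intersection is Q = (38.97, 42.44). M is the foot of the tangent from Q: M = (60.60, 10.11).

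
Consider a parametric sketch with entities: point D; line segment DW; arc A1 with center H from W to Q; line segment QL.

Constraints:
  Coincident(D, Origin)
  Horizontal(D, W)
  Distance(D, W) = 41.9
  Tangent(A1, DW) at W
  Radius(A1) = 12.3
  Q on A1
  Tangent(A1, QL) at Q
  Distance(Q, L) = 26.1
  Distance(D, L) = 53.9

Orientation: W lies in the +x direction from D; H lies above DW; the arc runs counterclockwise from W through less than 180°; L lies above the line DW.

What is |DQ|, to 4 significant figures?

55.30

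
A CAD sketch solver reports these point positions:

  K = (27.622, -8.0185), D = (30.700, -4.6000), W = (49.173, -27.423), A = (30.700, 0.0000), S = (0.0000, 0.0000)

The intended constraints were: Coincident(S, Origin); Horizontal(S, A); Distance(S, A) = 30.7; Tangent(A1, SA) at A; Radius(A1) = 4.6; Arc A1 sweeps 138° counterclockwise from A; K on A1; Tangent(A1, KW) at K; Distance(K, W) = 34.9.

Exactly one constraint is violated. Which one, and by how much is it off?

Distance(K, W) = 34.9 — off by 5.90.

S = (0.00, 0.00) ✓; S.y = 0.00, A.y = 0.00 ✓; |SA| = 30.70 ✓; ∠(DA, AS) = 90.00° ✓; |DA| = 4.600 ✓; bearing(D→K) − bearing(D→A) = 138.0° ✓; |DK| = 4.600 ✓; ∠(DK, KW) = 90.00° ✓; |KW| = 29.00 ✗.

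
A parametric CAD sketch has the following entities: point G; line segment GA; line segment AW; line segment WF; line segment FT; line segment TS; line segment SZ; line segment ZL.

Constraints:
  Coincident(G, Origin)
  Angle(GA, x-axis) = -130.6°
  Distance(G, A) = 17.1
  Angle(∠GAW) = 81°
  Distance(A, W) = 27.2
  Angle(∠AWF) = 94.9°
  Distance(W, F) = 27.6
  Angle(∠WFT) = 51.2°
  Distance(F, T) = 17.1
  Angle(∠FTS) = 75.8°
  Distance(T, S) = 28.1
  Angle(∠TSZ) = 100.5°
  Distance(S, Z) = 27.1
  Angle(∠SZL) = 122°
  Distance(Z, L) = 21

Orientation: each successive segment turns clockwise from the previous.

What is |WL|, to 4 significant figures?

46.41

G is at the origin; GA runs at -130.6° with length 17.1, so A = (-11.13, -12.98). ∠GAW = 81.0° gives AW at 130.4° from the x-axis; with |AW| = 27.2, W = (-28.76, 7.730). ∠AWF = 94.9° gives WF at 45.30° from the x-axis; with |WF| = 27.6, F = (-9.343, 27.35). ∠WFT = 51.2° gives FT at -83.50° from the x-axis; with |FT| = 17.1, T = (-7.408, 10.36). ∠FTS = 75.8° gives TS at 172.3° from the x-axis; with |TS| = 28.1, S = (-35.25, 14.12). ∠TSZ = 100.5° gives SZ at 92.80° from the x-axis; with |SZ| = 27.1, Z = (-36.58, 41.19). ∠SZL = 122.0° gives ZL at 34.80° from the x-axis; with |ZL| = 21.0, L = (-19.33, 53.18). Then |WL| = |L − W| = 46.41.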